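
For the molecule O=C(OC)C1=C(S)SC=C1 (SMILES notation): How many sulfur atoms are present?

Scan the SMILES for S atoms (remember two-letter symbols like Cl and Br are single atoms).
Sulfur count: 2.

2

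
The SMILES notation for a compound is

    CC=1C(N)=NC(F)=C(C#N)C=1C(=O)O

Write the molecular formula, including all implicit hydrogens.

Walk through each heavy atom and fill implicit hydrogens from standard valence (C 4, N 3, O 2, S 2, halogen 1):
  atom 1: C, bond orders sum to 1 (valence 4) → 3 H
  atom 2: C, bond orders sum to 4 (valence 4) → 0 H
  atom 3: C, bond orders sum to 4 (valence 4) → 0 H
  atom 4: N, bond orders sum to 1 (valence 3) → 2 H
  atom 5: N, bond orders sum to 3 (valence 3) → 0 H
  atom 6: C, bond orders sum to 4 (valence 4) → 0 H
  atom 7: F (halogen, monovalent) → 0 H
  atom 8: C, bond orders sum to 4 (valence 4) → 0 H
  atom 9: C, bond orders sum to 4 (valence 4) → 0 H
  atom 10: N, bond orders sum to 3 (valence 3) → 0 H
  atom 11: C, bond orders sum to 4 (valence 4) → 0 H
  atom 12: C, bond orders sum to 4 (valence 4) → 0 H
  atom 13: O, bond orders sum to 2 (valence 2) → 0 H
  atom 14: O, bond orders sum to 1 (valence 2) → 1 H
Totals → C:8, H:6, F:1, N:3, O:2.

C8H6FN3O2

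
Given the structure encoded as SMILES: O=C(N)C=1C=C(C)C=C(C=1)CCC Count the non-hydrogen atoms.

Every atom symbol written in the SMILES (organic subset) is one heavy atom; implicit H are not written.
Heavy atoms by element → C:11, N:1, O:1.
Total: 13.

13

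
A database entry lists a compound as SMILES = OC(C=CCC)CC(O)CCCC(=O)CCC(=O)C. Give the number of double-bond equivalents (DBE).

Molecular formula: C15H26O4.
DoU = (2C + 2 + N − H − X) / 2, where X is the halogen count and O/S are ignored.
    = (2·15 + 2 + 0 − 26 − 0) / 2 = 6 / 2 = 3.

3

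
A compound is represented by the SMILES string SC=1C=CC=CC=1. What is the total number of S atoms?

Scan the SMILES for S atoms (remember two-letter symbols like Cl and Br are single atoms).
Sulfur count: 1.

1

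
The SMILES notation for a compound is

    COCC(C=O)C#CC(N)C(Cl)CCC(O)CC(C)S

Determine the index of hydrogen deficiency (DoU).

Molecular formula: C14H24ClNO3S.
DoU = (2C + 2 + N − H − X) / 2, where X is the halogen count and O/S are ignored.
    = (2·14 + 2 + 1 − 24 − 1) / 2 = 6 / 2 = 3.

3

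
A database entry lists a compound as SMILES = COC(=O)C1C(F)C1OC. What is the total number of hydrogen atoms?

9

Walk through each heavy atom and fill implicit hydrogens from standard valence (C 4, N 3, O 2, S 2, halogen 1):
  atom 1: C, bond orders sum to 1 (valence 4) → 3 H
  atom 2: O, bond orders sum to 2 (valence 2) → 0 H
  atom 3: C, bond orders sum to 4 (valence 4) → 0 H
  atom 4: O, bond orders sum to 2 (valence 2) → 0 H
  atom 5: C, bond orders sum to 3 (valence 4) → 1 H
  atom 6: C, bond orders sum to 3 (valence 4) → 1 H
  atom 7: F (halogen, monovalent) → 0 H
  atom 8: C, bond orders sum to 3 (valence 4) → 1 H
  atom 9: O, bond orders sum to 2 (valence 2) → 0 H
  atom 10: C, bond orders sum to 1 (valence 4) → 3 H
Total hydrogens: 9.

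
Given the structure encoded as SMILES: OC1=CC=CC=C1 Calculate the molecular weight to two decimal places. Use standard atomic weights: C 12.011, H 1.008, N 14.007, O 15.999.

First, the molecular formula is C6H6O (counting implicit H from valence).
  C: 6 × 12.011 = 72.066
  H: 6 × 1.008 = 6.048
  O: 1 × 15.999 = 15.999
Sum: 6×12.011 + 6×1.008 + 1×15.999 = 94.113 → 94.11 g/mol.

94.11 g/mol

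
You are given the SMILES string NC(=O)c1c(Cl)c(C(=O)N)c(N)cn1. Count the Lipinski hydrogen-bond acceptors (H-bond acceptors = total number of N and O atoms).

6

N atoms: 4; O atoms: 2.
Lipinski HBA = 4 + 2 = 6.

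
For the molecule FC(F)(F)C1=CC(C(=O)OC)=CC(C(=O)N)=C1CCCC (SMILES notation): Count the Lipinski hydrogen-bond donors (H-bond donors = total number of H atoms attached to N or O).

Donors: find every N or O and count the H atoms it carries.
  atom 9 (O): bond orders sum to 2 → 0 H
  atom 10 (O): bond orders sum to 2 → 0 H
  atom 15 (O): bond orders sum to 2 → 0 H
  atom 16 (N): bond orders sum to 1 → 2 H
Lipinski HBD = 2.

2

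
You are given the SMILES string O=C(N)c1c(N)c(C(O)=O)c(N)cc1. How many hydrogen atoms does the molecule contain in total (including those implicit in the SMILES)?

9

Walk through each heavy atom and fill implicit hydrogens from standard valence (C 4, N 3, O 2, S 2, halogen 1); for lowercase aromatic atoms, an aromatic c carries 1 H when it has two neighbours and 0 H with three, and aromatic n carries 0 H:
  atom 1: O, bond orders sum to 2 (valence 2) → 0 H
  atom 2: C, bond orders sum to 4 (valence 4) → 0 H
  atom 3: N, bond orders sum to 1 (valence 3) → 2 H
  atom 4: aromatic c, 3 neighbours → 0 H
  atom 5: aromatic c, 3 neighbours → 0 H
  atom 6: N, bond orders sum to 1 (valence 3) → 2 H
  atom 7: aromatic c, 3 neighbours → 0 H
  atom 8: C, bond orders sum to 4 (valence 4) → 0 H
  atom 9: O, bond orders sum to 1 (valence 2) → 1 H
  atom 10: O, bond orders sum to 2 (valence 2) → 0 H
  atom 11: aromatic c, 3 neighbours → 0 H
  atom 12: N, bond orders sum to 1 (valence 3) → 2 H
  atom 13: aromatic c, 2 neighbours → 1 H
  atom 14: aromatic c, 2 neighbours → 1 H
Total hydrogens: 9.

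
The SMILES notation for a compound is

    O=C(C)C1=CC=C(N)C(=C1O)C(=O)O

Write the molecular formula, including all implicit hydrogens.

C9H9NO4

Walk through each heavy atom and fill implicit hydrogens from standard valence (C 4, N 3, O 2, S 2, halogen 1):
  atom 1: O, bond orders sum to 2 (valence 2) → 0 H
  atom 2: C, bond orders sum to 4 (valence 4) → 0 H
  atom 3: C, bond orders sum to 1 (valence 4) → 3 H
  atom 4: C, bond orders sum to 4 (valence 4) → 0 H
  atom 5: C, bond orders sum to 3 (valence 4) → 1 H
  atom 6: C, bond orders sum to 3 (valence 4) → 1 H
  atom 7: C, bond orders sum to 4 (valence 4) → 0 H
  atom 8: N, bond orders sum to 1 (valence 3) → 2 H
  atom 9: C, bond orders sum to 4 (valence 4) → 0 H
  atom 10: C, bond orders sum to 4 (valence 4) → 0 H
  atom 11: O, bond orders sum to 1 (valence 2) → 1 H
  atom 12: C, bond orders sum to 4 (valence 4) → 0 H
  atom 13: O, bond orders sum to 2 (valence 2) → 0 H
  atom 14: O, bond orders sum to 1 (valence 2) → 1 H
Totals → C:9, H:9, N:1, O:4.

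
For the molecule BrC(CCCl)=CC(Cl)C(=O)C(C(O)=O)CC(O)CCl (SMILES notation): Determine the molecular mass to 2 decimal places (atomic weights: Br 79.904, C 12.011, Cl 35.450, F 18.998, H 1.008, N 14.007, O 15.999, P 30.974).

396.48 g/mol

First, the molecular formula is C11H14BrCl3O4 (counting implicit H from valence).
  Br: 1 × 79.904 = 79.904
  C: 11 × 12.011 = 132.121
  Cl: 3 × 35.450 = 106.350
  H: 14 × 1.008 = 14.112
  O: 4 × 15.999 = 63.996
Sum: 1×79.904 + 11×12.011 + 3×35.450 + 14×1.008 + 4×15.999 = 396.483 → 396.48 g/mol.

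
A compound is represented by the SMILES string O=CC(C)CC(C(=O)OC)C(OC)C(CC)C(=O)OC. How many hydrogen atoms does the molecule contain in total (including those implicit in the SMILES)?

24

Walk through each heavy atom and fill implicit hydrogens from standard valence (C 4, N 3, O 2, S 2, halogen 1):
  atom 1: O, bond orders sum to 2 (valence 2) → 0 H
  atom 2: C, bond orders sum to 3 (valence 4) → 1 H
  atom 3: C, bond orders sum to 3 (valence 4) → 1 H
  atom 4: C, bond orders sum to 1 (valence 4) → 3 H
  atom 5: C, bond orders sum to 2 (valence 4) → 2 H
  atom 6: C, bond orders sum to 3 (valence 4) → 1 H
  atom 7: C, bond orders sum to 4 (valence 4) → 0 H
  atom 8: O, bond orders sum to 2 (valence 2) → 0 H
  atom 9: O, bond orders sum to 2 (valence 2) → 0 H
  atom 10: C, bond orders sum to 1 (valence 4) → 3 H
  atom 11: C, bond orders sum to 3 (valence 4) → 1 H
  atom 12: O, bond orders sum to 2 (valence 2) → 0 H
  atom 13: C, bond orders sum to 1 (valence 4) → 3 H
  atom 14: C, bond orders sum to 3 (valence 4) → 1 H
  atom 15: C, bond orders sum to 2 (valence 4) → 2 H
  atom 16: C, bond orders sum to 1 (valence 4) → 3 H
  atom 17: C, bond orders sum to 4 (valence 4) → 0 H
  atom 18: O, bond orders sum to 2 (valence 2) → 0 H
  atom 19: O, bond orders sum to 2 (valence 2) → 0 H
  atom 20: C, bond orders sum to 1 (valence 4) → 3 H
Total hydrogens: 24.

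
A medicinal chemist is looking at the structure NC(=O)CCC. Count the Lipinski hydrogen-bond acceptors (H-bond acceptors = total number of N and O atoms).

N atoms: 1; O atoms: 1.
Lipinski HBA = 1 + 1 = 2.

2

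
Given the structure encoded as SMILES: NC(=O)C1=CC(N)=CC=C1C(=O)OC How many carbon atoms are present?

9

Count every carbon token in the SMILES (each C, including those in ring-closure positions and inside branches).
Carbon count: 9.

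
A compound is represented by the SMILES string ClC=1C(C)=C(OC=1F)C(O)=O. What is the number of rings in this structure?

In SMILES, each pair of matching ring-closure digits denotes one ring-closing bond; the number of such bonds equals the number of independent rings.
Ring-closure bonds here: 1.

1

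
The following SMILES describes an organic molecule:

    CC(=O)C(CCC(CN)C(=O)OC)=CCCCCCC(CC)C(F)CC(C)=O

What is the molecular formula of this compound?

Walk through each heavy atom and fill implicit hydrogens from standard valence (C 4, N 3, O 2, S 2, halogen 1):
  atom 1: C, bond orders sum to 1 (valence 4) → 3 H
  atom 2: C, bond orders sum to 4 (valence 4) → 0 H
  atom 3: O, bond orders sum to 2 (valence 2) → 0 H
  atom 4: C, bond orders sum to 4 (valence 4) → 0 H
  atom 5: C, bond orders sum to 2 (valence 4) → 2 H
  atom 6: C, bond orders sum to 2 (valence 4) → 2 H
  atom 7: C, bond orders sum to 3 (valence 4) → 1 H
  atom 8: C, bond orders sum to 2 (valence 4) → 2 H
  atom 9: N, bond orders sum to 1 (valence 3) → 2 H
  atom 10: C, bond orders sum to 4 (valence 4) → 0 H
  atom 11: O, bond orders sum to 2 (valence 2) → 0 H
  atom 12: O, bond orders sum to 2 (valence 2) → 0 H
  atom 13: C, bond orders sum to 1 (valence 4) → 3 H
  atom 14: C, bond orders sum to 3 (valence 4) → 1 H
  atom 15: C, bond orders sum to 2 (valence 4) → 2 H
  atom 16: C, bond orders sum to 2 (valence 4) → 2 H
  atom 17: C, bond orders sum to 2 (valence 4) → 2 H
  atom 18: C, bond orders sum to 2 (valence 4) → 2 H
  atom 19: C, bond orders sum to 2 (valence 4) → 2 H
  atom 20: C, bond orders sum to 3 (valence 4) → 1 H
  atom 21: C, bond orders sum to 2 (valence 4) → 2 H
  atom 22: C, bond orders sum to 1 (valence 4) → 3 H
  atom 23: C, bond orders sum to 3 (valence 4) → 1 H
  atom 24: F (halogen, monovalent) → 0 H
  atom 25: C, bond orders sum to 2 (valence 4) → 2 H
  atom 26: C, bond orders sum to 4 (valence 4) → 0 H
  atom 27: C, bond orders sum to 1 (valence 4) → 3 H
  atom 28: O, bond orders sum to 2 (valence 2) → 0 H
Totals → C:22, H:38, F:1, N:1, O:4.
In Hill order: C22H38FNO4.

C22H38FNO4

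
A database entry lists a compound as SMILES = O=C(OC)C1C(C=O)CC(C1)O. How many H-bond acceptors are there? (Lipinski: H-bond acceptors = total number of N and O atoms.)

N atoms: 0; O atoms: 4.
Lipinski HBA = 0 + 4 = 4.

4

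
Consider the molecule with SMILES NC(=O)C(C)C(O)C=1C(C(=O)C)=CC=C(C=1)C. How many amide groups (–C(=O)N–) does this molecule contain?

1

The amide motif appears at heavy-atom position 2 in the SMILES.
Other groups present: 1 hydroxyl, 1 ketone.
Amide count: 1.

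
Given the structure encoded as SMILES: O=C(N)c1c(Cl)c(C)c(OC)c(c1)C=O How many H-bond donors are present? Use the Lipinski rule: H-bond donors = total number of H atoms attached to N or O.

2

Donors: find every N or O and count the H atoms it carries.
  atom 1 (O): bond orders sum to 2 → 0 H
  atom 3 (N): bond orders sum to 1 → 2 H
  atom 10 (O): bond orders sum to 2 → 0 H
  atom 15 (O): bond orders sum to 2 → 0 H
Lipinski HBD = 2.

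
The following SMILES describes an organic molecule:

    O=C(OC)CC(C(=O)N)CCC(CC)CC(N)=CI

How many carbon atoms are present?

13

Count every carbon token in the SMILES (each C, including those in ring-closure positions and inside branches).
Carbon count: 13.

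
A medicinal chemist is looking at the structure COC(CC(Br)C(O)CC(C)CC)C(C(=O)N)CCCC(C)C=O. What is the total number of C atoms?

Count every carbon token in the SMILES (each C, including those in ring-closure positions and inside branches).
Carbon count: 18.

18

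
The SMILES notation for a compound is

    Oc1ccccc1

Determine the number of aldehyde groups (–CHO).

Scan the SMILES for the aldehyde motif — none present.
Groups that are present: 1 hydroxyl.

0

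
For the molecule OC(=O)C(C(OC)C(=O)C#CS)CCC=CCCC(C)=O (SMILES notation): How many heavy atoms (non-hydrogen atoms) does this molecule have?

21

Every atom symbol written in the SMILES (organic subset) is one heavy atom; implicit H are not written.
Heavy atoms by element → C:15, O:5, S:1.
Total: 21.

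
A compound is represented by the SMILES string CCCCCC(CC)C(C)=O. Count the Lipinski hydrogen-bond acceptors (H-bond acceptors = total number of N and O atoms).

1

N atoms: 0; O atoms: 1.
Lipinski HBA = 0 + 1 = 1.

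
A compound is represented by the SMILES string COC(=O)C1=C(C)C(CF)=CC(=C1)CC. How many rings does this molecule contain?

In SMILES, each pair of matching ring-closure digits denotes one ring-closing bond; the number of such bonds equals the number of independent rings.
Ring-closure bonds here: 1.

1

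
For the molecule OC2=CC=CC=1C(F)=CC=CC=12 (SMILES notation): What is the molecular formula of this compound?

C10H7FO

Walk through each heavy atom and fill implicit hydrogens from standard valence (C 4, N 3, O 2, S 2, halogen 1):
  atom 1: O, bond orders sum to 1 (valence 2) → 1 H
  atom 2: C, bond orders sum to 4 (valence 4) → 0 H
  atom 3: C, bond orders sum to 3 (valence 4) → 1 H
  atom 4: C, bond orders sum to 3 (valence 4) → 1 H
  atom 5: C, bond orders sum to 3 (valence 4) → 1 H
  atom 6: C, bond orders sum to 4 (valence 4) → 0 H
  atom 7: C, bond orders sum to 4 (valence 4) → 0 H
  atom 8: F (halogen, monovalent) → 0 H
  atom 9: C, bond orders sum to 3 (valence 4) → 1 H
  atom 10: C, bond orders sum to 3 (valence 4) → 1 H
  atom 11: C, bond orders sum to 3 (valence 4) → 1 H
  atom 12: C, bond orders sum to 4 (valence 4) → 0 H
Totals → C:10, H:7, F:1, O:1.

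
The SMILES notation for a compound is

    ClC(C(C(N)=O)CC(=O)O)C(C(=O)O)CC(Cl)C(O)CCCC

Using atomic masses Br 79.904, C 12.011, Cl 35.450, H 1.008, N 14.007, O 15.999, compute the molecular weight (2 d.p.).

372.24 g/mol

First, the molecular formula is C14H23Cl2NO6 (counting implicit H from valence).
  C: 14 × 12.011 = 168.154
  Cl: 2 × 35.450 = 70.900
  H: 23 × 1.008 = 23.184
  N: 1 × 14.007 = 14.007
  O: 6 × 15.999 = 95.994
Sum: 14×12.011 + 2×35.450 + 23×1.008 + 1×14.007 + 6×15.999 = 372.239 → 372.24 g/mol.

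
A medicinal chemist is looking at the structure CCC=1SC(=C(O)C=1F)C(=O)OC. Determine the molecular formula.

Walk through each heavy atom and fill implicit hydrogens from standard valence (C 4, N 3, O 2, S 2, halogen 1):
  atom 1: C, bond orders sum to 1 (valence 4) → 3 H
  atom 2: C, bond orders sum to 2 (valence 4) → 2 H
  atom 3: C, bond orders sum to 4 (valence 4) → 0 H
  atom 4: S, bond orders sum to 2 (valence 2) → 0 H
  atom 5: C, bond orders sum to 4 (valence 4) → 0 H
  atom 6: C, bond orders sum to 4 (valence 4) → 0 H
  atom 7: O, bond orders sum to 1 (valence 2) → 1 H
  atom 8: C, bond orders sum to 4 (valence 4) → 0 H
  atom 9: F (halogen, monovalent) → 0 H
  atom 10: C, bond orders sum to 4 (valence 4) → 0 H
  atom 11: O, bond orders sum to 2 (valence 2) → 0 H
  atom 12: O, bond orders sum to 2 (valence 2) → 0 H
  atom 13: C, bond orders sum to 1 (valence 4) → 3 H
Totals → C:8, H:9, F:1, O:3, S:1.

C8H9FO3S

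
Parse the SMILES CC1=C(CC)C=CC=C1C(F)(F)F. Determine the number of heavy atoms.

Every atom symbol written in the SMILES (organic subset) is one heavy atom; implicit H are not written.
Heavy atoms by element → C:10, F:3.
Total: 13.

13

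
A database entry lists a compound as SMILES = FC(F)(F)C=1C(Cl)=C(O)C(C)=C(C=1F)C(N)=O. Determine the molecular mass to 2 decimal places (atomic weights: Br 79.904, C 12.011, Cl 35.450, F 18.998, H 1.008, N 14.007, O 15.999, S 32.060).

271.59 g/mol

First, the molecular formula is C9H6ClF4NO2 (counting implicit H from valence).
  C: 9 × 12.011 = 108.099
  Cl: 1 × 35.450 = 35.450
  F: 4 × 18.998 = 75.992
  H: 6 × 1.008 = 6.048
  N: 1 × 14.007 = 14.007
  O: 2 × 15.999 = 31.998
Sum: 9×12.011 + 1×35.450 + 4×18.998 + 6×1.008 + 1×14.007 + 2×15.999 = 271.594 → 271.59 g/mol.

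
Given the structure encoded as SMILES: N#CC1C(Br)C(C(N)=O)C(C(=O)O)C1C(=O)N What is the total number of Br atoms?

1

Scan the SMILES for Br atoms (remember two-letter symbols like Cl and Br are single atoms).
Bromine count: 1.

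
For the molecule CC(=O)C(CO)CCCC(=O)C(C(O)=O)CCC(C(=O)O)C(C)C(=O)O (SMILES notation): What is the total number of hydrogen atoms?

Walk through each heavy atom and fill implicit hydrogens from standard valence (C 4, N 3, O 2, S 2, halogen 1):
  atom 1: C, bond orders sum to 1 (valence 4) → 3 H
  atom 2: C, bond orders sum to 4 (valence 4) → 0 H
  atom 3: O, bond orders sum to 2 (valence 2) → 0 H
  atom 4: C, bond orders sum to 3 (valence 4) → 1 H
  atom 5: C, bond orders sum to 2 (valence 4) → 2 H
  atom 6: O, bond orders sum to 1 (valence 2) → 1 H
  atom 7: C, bond orders sum to 2 (valence 4) → 2 H
  atom 8: C, bond orders sum to 2 (valence 4) → 2 H
  atom 9: C, bond orders sum to 2 (valence 4) → 2 H
  atom 10: C, bond orders sum to 4 (valence 4) → 0 H
  atom 11: O, bond orders sum to 2 (valence 2) → 0 H
  atom 12: C, bond orders sum to 3 (valence 4) → 1 H
  atom 13: C, bond orders sum to 4 (valence 4) → 0 H
  atom 14: O, bond orders sum to 1 (valence 2) → 1 H
  atom 15: O, bond orders sum to 2 (valence 2) → 0 H
  atom 16: C, bond orders sum to 2 (valence 4) → 2 H
  atom 17: C, bond orders sum to 2 (valence 4) → 2 H
  atom 18: C, bond orders sum to 3 (valence 4) → 1 H
  atom 19: C, bond orders sum to 4 (valence 4) → 0 H
  atom 20: O, bond orders sum to 2 (valence 2) → 0 H
  atom 21: O, bond orders sum to 1 (valence 2) → 1 H
  atom 22: C, bond orders sum to 3 (valence 4) → 1 H
  atom 23: C, bond orders sum to 1 (valence 4) → 3 H
  atom 24: C, bond orders sum to 4 (valence 4) → 0 H
  atom 25: O, bond orders sum to 2 (valence 2) → 0 H
  atom 26: O, bond orders sum to 1 (valence 2) → 1 H
Total hydrogens: 26.

26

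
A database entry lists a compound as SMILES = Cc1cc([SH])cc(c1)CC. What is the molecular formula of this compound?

C9H12S

Walk through each heavy atom and fill implicit hydrogens from standard valence (C 4, N 3, O 2, S 2, halogen 1); for lowercase aromatic atoms, an aromatic c carries 1 H when it has two neighbours and 0 H with three, and aromatic n carries 0 H:
  atom 1: C, bond orders sum to 1 (valence 4) → 3 H
  atom 2: aromatic c, 3 neighbours → 0 H
  atom 3: aromatic c, 2 neighbours → 1 H
  atom 4: aromatic c, 3 neighbours → 0 H
  atom 5: S with explicit H count 1
  atom 6: aromatic c, 2 neighbours → 1 H
  atom 7: aromatic c, 3 neighbours → 0 H
  atom 8: aromatic c, 2 neighbours → 1 H
  atom 9: C, bond orders sum to 2 (valence 4) → 2 H
  atom 10: C, bond orders sum to 1 (valence 4) → 3 H
Totals → C:9, H:12, S:1.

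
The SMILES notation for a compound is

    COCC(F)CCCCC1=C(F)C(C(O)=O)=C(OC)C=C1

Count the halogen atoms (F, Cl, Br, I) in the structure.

Halogen atoms appear at heavy-atom positions 5, 12 (2×F).
Other groups present: 1 carboxylic acid, 2 ether.
Halogen count: 2.

2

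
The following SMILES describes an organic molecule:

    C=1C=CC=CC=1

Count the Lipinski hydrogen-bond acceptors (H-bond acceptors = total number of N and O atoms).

0

N atoms: 0; O atoms: 0.
Lipinski HBA = 0 + 0 = 0.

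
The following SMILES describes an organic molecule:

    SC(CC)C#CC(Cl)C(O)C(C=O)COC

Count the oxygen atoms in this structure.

3

Scan the SMILES for O atoms (remember two-letter symbols like Cl and Br are single atoms).
Oxygen count: 3.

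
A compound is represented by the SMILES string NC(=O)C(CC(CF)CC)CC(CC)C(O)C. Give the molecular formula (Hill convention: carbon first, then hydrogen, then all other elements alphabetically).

C13H26FNO2

Walk through each heavy atom and fill implicit hydrogens from standard valence (C 4, N 3, O 2, S 2, halogen 1):
  atom 1: N, bond orders sum to 1 (valence 3) → 2 H
  atom 2: C, bond orders sum to 4 (valence 4) → 0 H
  atom 3: O, bond orders sum to 2 (valence 2) → 0 H
  atom 4: C, bond orders sum to 3 (valence 4) → 1 H
  atom 5: C, bond orders sum to 2 (valence 4) → 2 H
  atom 6: C, bond orders sum to 3 (valence 4) → 1 H
  atom 7: C, bond orders sum to 2 (valence 4) → 2 H
  atom 8: F (halogen, monovalent) → 0 H
  atom 9: C, bond orders sum to 2 (valence 4) → 2 H
  atom 10: C, bond orders sum to 1 (valence 4) → 3 H
  atom 11: C, bond orders sum to 2 (valence 4) → 2 H
  atom 12: C, bond orders sum to 3 (valence 4) → 1 H
  atom 13: C, bond orders sum to 2 (valence 4) → 2 H
  atom 14: C, bond orders sum to 1 (valence 4) → 3 H
  atom 15: C, bond orders sum to 3 (valence 4) → 1 H
  atom 16: O, bond orders sum to 1 (valence 2) → 1 H
  atom 17: C, bond orders sum to 1 (valence 4) → 3 H
Totals → C:13, H:26, F:1, N:1, O:2.
In Hill order: C13H26FNO2.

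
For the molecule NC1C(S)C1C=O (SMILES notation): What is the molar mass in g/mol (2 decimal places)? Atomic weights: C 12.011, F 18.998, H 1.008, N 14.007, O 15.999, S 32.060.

117.17 g/mol

First, the molecular formula is C4H7NOS (counting implicit H from valence).
  C: 4 × 12.011 = 48.044
  H: 7 × 1.008 = 7.056
  N: 1 × 14.007 = 14.007
  O: 1 × 15.999 = 15.999
  S: 1 × 32.060 = 32.060
Sum: 4×12.011 + 7×1.008 + 1×14.007 + 1×15.999 + 1×32.060 = 117.166 → 117.17 g/mol.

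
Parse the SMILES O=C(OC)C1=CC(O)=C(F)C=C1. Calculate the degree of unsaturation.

5

Degree of unsaturation = (number of rings) + (number of π bonds).
Ring closures in the SMILES: 1.
π bonds: 4 double bonds (each 1 DoU) → 4 DoU from unsaturation.
Total DoU = 1 + 4 = 5.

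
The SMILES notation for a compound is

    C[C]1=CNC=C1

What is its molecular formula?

C5H7N

Walk through each heavy atom and fill implicit hydrogens from standard valence (C 4, N 3, O 2, S 2, halogen 1):
  atom 1: C, bond orders sum to 1 (valence 4) → 3 H
  atom 2: C with explicit H count 0
  atom 3: C, bond orders sum to 3 (valence 4) → 1 H
  atom 4: N, bond orders sum to 2 (valence 3) → 1 H
  atom 5: C, bond orders sum to 3 (valence 4) → 1 H
  atom 6: C, bond orders sum to 3 (valence 4) → 1 H
Totals → C:5, H:7, N:1.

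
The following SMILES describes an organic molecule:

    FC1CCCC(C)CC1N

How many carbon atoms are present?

Count every carbon token in the SMILES (each C, including those in ring-closure positions and inside branches).
Carbon count: 8.

8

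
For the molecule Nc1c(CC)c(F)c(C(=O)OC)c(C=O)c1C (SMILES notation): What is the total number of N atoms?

Scan the SMILES for N atoms (remember two-letter symbols like Cl and Br are single atoms).
Nitrogen count: 1.

1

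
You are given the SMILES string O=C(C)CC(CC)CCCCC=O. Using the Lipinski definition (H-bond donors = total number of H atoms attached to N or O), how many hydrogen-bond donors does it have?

0

Donors: find every N or O and count the H atoms it carries.
  atom 1 (O): bond orders sum to 2 → 0 H
  atom 13 (O): bond orders sum to 2 → 0 H
Lipinski HBD = 0.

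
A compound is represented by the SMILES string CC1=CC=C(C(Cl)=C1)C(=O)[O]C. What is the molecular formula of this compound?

Walk through each heavy atom and fill implicit hydrogens from standard valence (C 4, N 3, O 2, S 2, halogen 1):
  atom 1: C, bond orders sum to 1 (valence 4) → 3 H
  atom 2: C, bond orders sum to 4 (valence 4) → 0 H
  atom 3: C, bond orders sum to 3 (valence 4) → 1 H
  atom 4: C, bond orders sum to 3 (valence 4) → 1 H
  atom 5: C, bond orders sum to 4 (valence 4) → 0 H
  atom 6: C, bond orders sum to 4 (valence 4) → 0 H
  atom 7: Cl (halogen, monovalent) → 0 H
  atom 8: C, bond orders sum to 3 (valence 4) → 1 H
  atom 9: C, bond orders sum to 4 (valence 4) → 0 H
  atom 10: O, bond orders sum to 2 (valence 2) → 0 H
  atom 11: O with explicit H count 0
  atom 12: C, bond orders sum to 1 (valence 4) → 3 H
Totals → C:9, H:9, Cl:1, O:2.
In Hill order: C9H9ClO2.

C9H9ClO2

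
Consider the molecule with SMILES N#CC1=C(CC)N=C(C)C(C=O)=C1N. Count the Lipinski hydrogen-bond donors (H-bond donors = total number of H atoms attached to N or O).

Donors: find every N or O and count the H atoms it carries.
  atom 1 (N): bond orders sum to 3 → 0 H
  atom 7 (N): bond orders sum to 3 → 0 H
  atom 12 (O): bond orders sum to 2 → 0 H
  atom 14 (N): bond orders sum to 1 → 2 H
Lipinski HBD = 2.

2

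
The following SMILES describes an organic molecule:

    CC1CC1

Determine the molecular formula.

C4H8

Walk through each heavy atom and fill implicit hydrogens from standard valence (C 4, N 3, O 2, S 2, halogen 1):
  atom 1: C, bond orders sum to 1 (valence 4) → 3 H
  atom 2: C, bond orders sum to 3 (valence 4) → 1 H
  atom 3: C, bond orders sum to 2 (valence 4) → 2 H
  atom 4: C, bond orders sum to 2 (valence 4) → 2 H
Totals → C:4, H:8.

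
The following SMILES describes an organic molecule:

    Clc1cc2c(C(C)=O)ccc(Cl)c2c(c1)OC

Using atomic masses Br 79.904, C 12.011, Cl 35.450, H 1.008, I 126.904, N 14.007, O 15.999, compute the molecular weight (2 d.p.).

269.12 g/mol

First, the molecular formula is C13H10Cl2O2 (counting implicit H from valence).
  C: 13 × 12.011 = 156.143
  Cl: 2 × 35.450 = 70.900
  H: 10 × 1.008 = 10.080
  O: 2 × 15.999 = 31.998
Sum: 13×12.011 + 2×35.450 + 10×1.008 + 2×15.999 = 269.121 → 269.12 g/mol.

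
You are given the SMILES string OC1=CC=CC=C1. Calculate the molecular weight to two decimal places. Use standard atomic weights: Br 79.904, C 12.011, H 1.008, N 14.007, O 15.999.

First, the molecular formula is C6H6O (counting implicit H from valence).
  C: 6 × 12.011 = 72.066
  H: 6 × 1.008 = 6.048
  O: 1 × 15.999 = 15.999
Sum: 6×12.011 + 6×1.008 + 1×15.999 = 94.113 → 94.11 g/mol.

94.11 g/mol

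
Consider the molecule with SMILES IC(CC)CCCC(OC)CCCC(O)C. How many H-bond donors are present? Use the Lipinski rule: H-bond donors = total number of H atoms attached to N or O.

Donors: find every N or O and count the H atoms it carries.
  atom 9 (O): bond orders sum to 2 → 0 H
  atom 15 (O): bond orders sum to 1 → 1 H
Lipinski HBD = 1.

1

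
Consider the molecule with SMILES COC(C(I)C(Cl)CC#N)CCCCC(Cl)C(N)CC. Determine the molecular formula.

Walk through each heavy atom and fill implicit hydrogens from standard valence (C 4, N 3, O 2, S 2, halogen 1):
  atom 1: C, bond orders sum to 1 (valence 4) → 3 H
  atom 2: O, bond orders sum to 2 (valence 2) → 0 H
  atom 3: C, bond orders sum to 3 (valence 4) → 1 H
  atom 4: C, bond orders sum to 3 (valence 4) → 1 H
  atom 5: I (halogen, monovalent) → 0 H
  atom 6: C, bond orders sum to 3 (valence 4) → 1 H
  atom 7: Cl (halogen, monovalent) → 0 H
  atom 8: C, bond orders sum to 2 (valence 4) → 2 H
  atom 9: C, bond orders sum to 4 (valence 4) → 0 H
  atom 10: N, bond orders sum to 3 (valence 3) → 0 H
  atom 11: C, bond orders sum to 2 (valence 4) → 2 H
  atom 12: C, bond orders sum to 2 (valence 4) → 2 H
  atom 13: C, bond orders sum to 2 (valence 4) → 2 H
  atom 14: C, bond orders sum to 2 (valence 4) → 2 H
  atom 15: C, bond orders sum to 3 (valence 4) → 1 H
  atom 16: Cl (halogen, monovalent) → 0 H
  atom 17: C, bond orders sum to 3 (valence 4) → 1 H
  atom 18: N, bond orders sum to 1 (valence 3) → 2 H
  atom 19: C, bond orders sum to 2 (valence 4) → 2 H
  atom 20: C, bond orders sum to 1 (valence 4) → 3 H
Totals → C:14, H:25, Cl:2, I:1, N:2, O:1.

C14H25Cl2IN2O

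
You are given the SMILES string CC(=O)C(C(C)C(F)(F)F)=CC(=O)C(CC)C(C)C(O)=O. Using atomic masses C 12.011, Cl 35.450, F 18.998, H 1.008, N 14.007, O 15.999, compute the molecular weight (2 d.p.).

First, the molecular formula is C14H19F3O4 (counting implicit H from valence).
  C: 14 × 12.011 = 168.154
  F: 3 × 18.998 = 56.994
  H: 19 × 1.008 = 19.152
  O: 4 × 15.999 = 63.996
Sum: 14×12.011 + 3×18.998 + 19×1.008 + 4×15.999 = 308.296 → 308.30 g/mol.

308.30 g/mol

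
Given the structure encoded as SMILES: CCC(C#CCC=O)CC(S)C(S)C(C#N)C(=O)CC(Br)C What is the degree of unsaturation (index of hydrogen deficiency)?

6

Degree of unsaturation = (number of rings) + (number of π bonds).
Ring closures in the SMILES: 0.
π bonds: 2 double bonds (each 1 DoU), 2 triple bonds (each 2 DoU) → 6 DoU from unsaturation.
Total DoU = 0 + 6 = 6.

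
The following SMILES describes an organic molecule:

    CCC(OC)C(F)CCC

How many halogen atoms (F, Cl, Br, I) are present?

Halogen atoms appear at heavy-atom position 7 (1×F).
Other groups present: 1 ether.
Halogen count: 1.

1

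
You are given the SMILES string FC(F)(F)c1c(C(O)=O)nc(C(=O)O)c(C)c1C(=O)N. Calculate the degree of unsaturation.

7

Molecular formula: C10H7F3N2O5.
DoU = (2C + 2 + N − H − X) / 2, where X is the halogen count and O/S are ignored.
    = (2·10 + 2 + 2 − 7 − 3) / 2 = 14 / 2 = 7.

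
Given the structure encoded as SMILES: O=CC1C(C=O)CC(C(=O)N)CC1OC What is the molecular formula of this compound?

Walk through each heavy atom and fill implicit hydrogens from standard valence (C 4, N 3, O 2, S 2, halogen 1):
  atom 1: O, bond orders sum to 2 (valence 2) → 0 H
  atom 2: C, bond orders sum to 3 (valence 4) → 1 H
  atom 3: C, bond orders sum to 3 (valence 4) → 1 H
  atom 4: C, bond orders sum to 3 (valence 4) → 1 H
  atom 5: C, bond orders sum to 3 (valence 4) → 1 H
  atom 6: O, bond orders sum to 2 (valence 2) → 0 H
  atom 7: C, bond orders sum to 2 (valence 4) → 2 H
  atom 8: C, bond orders sum to 3 (valence 4) → 1 H
  atom 9: C, bond orders sum to 4 (valence 4) → 0 H
  atom 10: O, bond orders sum to 2 (valence 2) → 0 H
  atom 11: N, bond orders sum to 1 (valence 3) → 2 H
  atom 12: C, bond orders sum to 2 (valence 4) → 2 H
  atom 13: C, bond orders sum to 3 (valence 4) → 1 H
  atom 14: O, bond orders sum to 2 (valence 2) → 0 H
  atom 15: C, bond orders sum to 1 (valence 4) → 3 H
Totals → C:10, H:15, N:1, O:4.

C10H15NO4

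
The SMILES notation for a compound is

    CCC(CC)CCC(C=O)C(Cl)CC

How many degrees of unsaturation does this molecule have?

1

Degree of unsaturation = (number of rings) + (number of π bonds).
Ring closures in the SMILES: 0.
π bonds: 1 double bond (each 1 DoU) → 1 DoU from unsaturation.
Total DoU = 0 + 1 = 1.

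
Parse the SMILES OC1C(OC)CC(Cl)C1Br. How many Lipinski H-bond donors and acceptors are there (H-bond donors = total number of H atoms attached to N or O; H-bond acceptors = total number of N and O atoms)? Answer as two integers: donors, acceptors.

1, 2

Donors: find every N or O and count the H atoms it carries.
  atom 1 (O): bond orders sum to 1 → 1 H
  atom 4 (O): bond orders sum to 2 → 0 H
Lipinski HBD = 1.
Acceptors: N atoms = 0, O atoms = 2 → HBA = 2.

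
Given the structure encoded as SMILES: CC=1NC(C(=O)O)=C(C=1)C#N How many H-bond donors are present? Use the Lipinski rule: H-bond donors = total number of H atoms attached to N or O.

Donors: find every N or O and count the H atoms it carries.
  atom 3 (N): bond orders sum to 2 → 1 H
  atom 6 (O): bond orders sum to 2 → 0 H
  atom 7 (O): bond orders sum to 1 → 1 H
  atom 11 (N): bond orders sum to 3 → 0 H
Lipinski HBD = 2.

2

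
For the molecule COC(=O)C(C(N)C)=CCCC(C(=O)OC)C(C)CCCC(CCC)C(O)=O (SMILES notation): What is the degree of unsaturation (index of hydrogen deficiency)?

4

Molecular formula: C21H37NO6.
DoU = (2C + 2 + N − H − X) / 2, where X is the halogen count and O/S are ignored.
    = (2·21 + 2 + 1 − 37 − 0) / 2 = 8 / 2 = 4.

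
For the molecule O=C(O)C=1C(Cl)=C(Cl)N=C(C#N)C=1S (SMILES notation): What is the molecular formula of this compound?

C7H2Cl2N2O2S

Walk through each heavy atom and fill implicit hydrogens from standard valence (C 4, N 3, O 2, S 2, halogen 1):
  atom 1: O, bond orders sum to 2 (valence 2) → 0 H
  atom 2: C, bond orders sum to 4 (valence 4) → 0 H
  atom 3: O, bond orders sum to 1 (valence 2) → 1 H
  atom 4: C, bond orders sum to 4 (valence 4) → 0 H
  atom 5: C, bond orders sum to 4 (valence 4) → 0 H
  atom 6: Cl (halogen, monovalent) → 0 H
  atom 7: C, bond orders sum to 4 (valence 4) → 0 H
  atom 8: Cl (halogen, monovalent) → 0 H
  atom 9: N, bond orders sum to 3 (valence 3) → 0 H
  atom 10: C, bond orders sum to 4 (valence 4) → 0 H
  atom 11: C, bond orders sum to 4 (valence 4) → 0 H
  atom 12: N, bond orders sum to 3 (valence 3) → 0 H
  atom 13: C, bond orders sum to 4 (valence 4) → 0 H
  atom 14: S, bond orders sum to 1 (valence 2) → 1 H
Totals → C:7, H:2, Cl:2, N:2, O:2, S:1.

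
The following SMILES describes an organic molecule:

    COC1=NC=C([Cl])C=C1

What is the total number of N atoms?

Scan the SMILES for N atoms (remember two-letter symbols like Cl and Br are single atoms).
Nitrogen count: 1.

1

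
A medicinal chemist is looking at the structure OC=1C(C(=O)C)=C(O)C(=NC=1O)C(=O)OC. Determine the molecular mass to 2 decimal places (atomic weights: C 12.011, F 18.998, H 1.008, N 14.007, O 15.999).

First, the molecular formula is C9H9NO6 (counting implicit H from valence).
  C: 9 × 12.011 = 108.099
  H: 9 × 1.008 = 9.072
  N: 1 × 14.007 = 14.007
  O: 6 × 15.999 = 95.994
Sum: 9×12.011 + 9×1.008 + 1×14.007 + 6×15.999 = 227.172 → 227.17 g/mol.

227.17 g/mol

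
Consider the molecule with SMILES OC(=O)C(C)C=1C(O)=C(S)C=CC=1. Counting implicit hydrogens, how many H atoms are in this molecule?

10

Walk through each heavy atom and fill implicit hydrogens from standard valence (C 4, N 3, O 2, S 2, halogen 1):
  atom 1: O, bond orders sum to 1 (valence 2) → 1 H
  atom 2: C, bond orders sum to 4 (valence 4) → 0 H
  atom 3: O, bond orders sum to 2 (valence 2) → 0 H
  atom 4: C, bond orders sum to 3 (valence 4) → 1 H
  atom 5: C, bond orders sum to 1 (valence 4) → 3 H
  atom 6: C, bond orders sum to 4 (valence 4) → 0 H
  atom 7: C, bond orders sum to 4 (valence 4) → 0 H
  atom 8: O, bond orders sum to 1 (valence 2) → 1 H
  atom 9: C, bond orders sum to 4 (valence 4) → 0 H
  atom 10: S, bond orders sum to 1 (valence 2) → 1 H
  atom 11: C, bond orders sum to 3 (valence 4) → 1 H
  atom 12: C, bond orders sum to 3 (valence 4) → 1 H
  atom 13: C, bond orders sum to 3 (valence 4) → 1 H
Total hydrogens: 10.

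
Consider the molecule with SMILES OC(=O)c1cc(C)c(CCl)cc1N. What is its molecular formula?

C9H10ClNO2

Walk through each heavy atom and fill implicit hydrogens from standard valence (C 4, N 3, O 2, S 2, halogen 1); for lowercase aromatic atoms, an aromatic c carries 1 H when it has two neighbours and 0 H with three, and aromatic n carries 0 H:
  atom 1: O, bond orders sum to 1 (valence 2) → 1 H
  atom 2: C, bond orders sum to 4 (valence 4) → 0 H
  atom 3: O, bond orders sum to 2 (valence 2) → 0 H
  atom 4: aromatic c, 3 neighbours → 0 H
  atom 5: aromatic c, 2 neighbours → 1 H
  atom 6: aromatic c, 3 neighbours → 0 H
  atom 7: C, bond orders sum to 1 (valence 4) → 3 H
  atom 8: aromatic c, 3 neighbours → 0 H
  atom 9: C, bond orders sum to 2 (valence 4) → 2 H
  atom 10: Cl (halogen, monovalent) → 0 H
  atom 11: aromatic c, 2 neighbours → 1 H
  atom 12: aromatic c, 3 neighbours → 0 H
  atom 13: N, bond orders sum to 1 (valence 3) → 2 H
Totals → C:9, H:10, Cl:1, N:1, O:2.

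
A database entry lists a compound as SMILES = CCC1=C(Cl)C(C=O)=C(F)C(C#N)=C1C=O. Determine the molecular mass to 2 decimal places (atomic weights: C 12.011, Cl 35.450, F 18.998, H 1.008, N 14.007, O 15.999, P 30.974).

239.63 g/mol

First, the molecular formula is C11H7ClFNO2 (counting implicit H from valence).
  C: 11 × 12.011 = 132.121
  Cl: 1 × 35.450 = 35.450
  F: 1 × 18.998 = 18.998
  H: 7 × 1.008 = 7.056
  N: 1 × 14.007 = 14.007
  O: 2 × 15.999 = 31.998
Sum: 11×12.011 + 1×35.450 + 1×18.998 + 7×1.008 + 1×14.007 + 2×15.999 = 239.630 → 239.63 g/mol.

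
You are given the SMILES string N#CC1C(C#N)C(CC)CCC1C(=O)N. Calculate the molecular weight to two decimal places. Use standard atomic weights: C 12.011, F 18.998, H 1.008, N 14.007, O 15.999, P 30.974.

First, the molecular formula is C11H15N3O (counting implicit H from valence).
  C: 11 × 12.011 = 132.121
  H: 15 × 1.008 = 15.120
  N: 3 × 14.007 = 42.021
  O: 1 × 15.999 = 15.999
Sum: 11×12.011 + 15×1.008 + 3×14.007 + 1×15.999 = 205.261 → 205.26 g/mol.

205.26 g/mol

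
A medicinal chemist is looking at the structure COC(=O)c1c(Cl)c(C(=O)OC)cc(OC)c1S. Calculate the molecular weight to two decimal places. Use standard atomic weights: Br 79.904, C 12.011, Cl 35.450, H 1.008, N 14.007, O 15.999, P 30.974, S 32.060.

290.71 g/mol

First, the molecular formula is C11H11ClO5S (counting implicit H from valence).
  C: 11 × 12.011 = 132.121
  Cl: 1 × 35.450 = 35.450
  H: 11 × 1.008 = 11.088
  O: 5 × 15.999 = 79.995
  S: 1 × 32.060 = 32.060
Sum: 11×12.011 + 1×35.450 + 11×1.008 + 5×15.999 + 1×32.060 = 290.714 → 290.71 g/mol.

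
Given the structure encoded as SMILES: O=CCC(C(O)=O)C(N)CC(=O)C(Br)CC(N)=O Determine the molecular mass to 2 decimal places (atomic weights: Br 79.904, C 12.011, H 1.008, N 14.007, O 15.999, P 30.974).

323.14 g/mol

First, the molecular formula is C10H15BrN2O5 (counting implicit H from valence).
  Br: 1 × 79.904 = 79.904
  C: 10 × 12.011 = 120.110
  H: 15 × 1.008 = 15.120
  N: 2 × 14.007 = 28.014
  O: 5 × 15.999 = 79.995
Sum: 1×79.904 + 10×12.011 + 15×1.008 + 2×14.007 + 5×15.999 = 323.143 → 323.14 g/mol.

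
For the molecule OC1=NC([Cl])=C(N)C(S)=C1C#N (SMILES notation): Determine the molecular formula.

Walk through each heavy atom and fill implicit hydrogens from standard valence (C 4, N 3, O 2, S 2, halogen 1):
  atom 1: O, bond orders sum to 1 (valence 2) → 1 H
  atom 2: C, bond orders sum to 4 (valence 4) → 0 H
  atom 3: N, bond orders sum to 3 (valence 3) → 0 H
  atom 4: C, bond orders sum to 4 (valence 4) → 0 H
  atom 5: Cl with explicit H count 0
  atom 6: C, bond orders sum to 4 (valence 4) → 0 H
  atom 7: N, bond orders sum to 1 (valence 3) → 2 H
  atom 8: C, bond orders sum to 4 (valence 4) → 0 H
  atom 9: S, bond orders sum to 1 (valence 2) → 1 H
  atom 10: C, bond orders sum to 4 (valence 4) → 0 H
  atom 11: C, bond orders sum to 4 (valence 4) → 0 H
  atom 12: N, bond orders sum to 3 (valence 3) → 0 H
Totals → C:6, H:4, Cl:1, N:3, O:1, S:1.

C6H4ClN3OS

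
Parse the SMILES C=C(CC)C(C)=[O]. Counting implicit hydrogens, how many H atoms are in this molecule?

10

Walk through each heavy atom and fill implicit hydrogens from standard valence (C 4, N 3, O 2, S 2, halogen 1):
  atom 1: C, bond orders sum to 2 (valence 4) → 2 H
  atom 2: C, bond orders sum to 4 (valence 4) → 0 H
  atom 3: C, bond orders sum to 2 (valence 4) → 2 H
  atom 4: C, bond orders sum to 1 (valence 4) → 3 H
  atom 5: C, bond orders sum to 4 (valence 4) → 0 H
  atom 6: C, bond orders sum to 1 (valence 4) → 3 H
  atom 7: O with explicit H count 0
Total hydrogens: 10.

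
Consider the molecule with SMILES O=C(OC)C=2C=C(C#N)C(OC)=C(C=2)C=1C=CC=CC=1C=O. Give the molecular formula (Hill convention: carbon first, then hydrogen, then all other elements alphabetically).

Walk through each heavy atom and fill implicit hydrogens from standard valence (C 4, N 3, O 2, S 2, halogen 1):
  atom 1: O, bond orders sum to 2 (valence 2) → 0 H
  atom 2: C, bond orders sum to 4 (valence 4) → 0 H
  atom 3: O, bond orders sum to 2 (valence 2) → 0 H
  atom 4: C, bond orders sum to 1 (valence 4) → 3 H
  atom 5: C, bond orders sum to 4 (valence 4) → 0 H
  atom 6: C, bond orders sum to 3 (valence 4) → 1 H
  atom 7: C, bond orders sum to 4 (valence 4) → 0 H
  atom 8: C, bond orders sum to 4 (valence 4) → 0 H
  atom 9: N, bond orders sum to 3 (valence 3) → 0 H
  atom 10: C, bond orders sum to 4 (valence 4) → 0 H
  atom 11: O, bond orders sum to 2 (valence 2) → 0 H
  atom 12: C, bond orders sum to 1 (valence 4) → 3 H
  atom 13: C, bond orders sum to 4 (valence 4) → 0 H
  atom 14: C, bond orders sum to 3 (valence 4) → 1 H
  atom 15: C, bond orders sum to 4 (valence 4) → 0 H
  atom 16: C, bond orders sum to 3 (valence 4) → 1 H
  atom 17: C, bond orders sum to 3 (valence 4) → 1 H
  atom 18: C, bond orders sum to 3 (valence 4) → 1 H
  atom 19: C, bond orders sum to 3 (valence 4) → 1 H
  atom 20: C, bond orders sum to 4 (valence 4) → 0 H
  atom 21: C, bond orders sum to 3 (valence 4) → 1 H
  atom 22: O, bond orders sum to 2 (valence 2) → 0 H
Totals → C:17, H:13, N:1, O:4.

C17H13NO4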